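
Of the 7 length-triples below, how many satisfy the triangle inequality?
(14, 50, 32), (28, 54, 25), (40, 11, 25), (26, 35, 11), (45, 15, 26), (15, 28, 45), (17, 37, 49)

2

(14,32,50): 14+32 ≤ 50 → not valid
(25,28,54): 25+28 ≤ 54 → not valid
(11,25,40): 11+25 ≤ 40 → not valid
(11,26,35): 11+26 > 35 → valid
(15,26,45): 15+26 ≤ 45 → not valid
(15,28,45): 15+28 ≤ 45 → not valid
(17,37,49): 17+37 > 49 → valid
2 of the 7 triples form a triangle.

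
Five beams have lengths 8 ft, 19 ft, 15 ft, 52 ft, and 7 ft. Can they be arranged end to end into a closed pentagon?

No

For a pentagon, each side must be shorter than the sum of the others.
Here the longest side is 52, but the remaining 4 sides sum to only 49.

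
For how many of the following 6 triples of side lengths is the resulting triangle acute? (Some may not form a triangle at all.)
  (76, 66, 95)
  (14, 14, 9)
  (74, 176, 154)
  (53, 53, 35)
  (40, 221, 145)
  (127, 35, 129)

(76,66,95): 66²+76² = 10132 > 9025 = 95² → acute
(14,14,9): 9²+14² = 277 > 196 = 14² → acute
(74,176,154): 74²+154² = 29192 < 30976 = 176² → obtuse
(53,53,35): 35²+53² = 4034 > 2809 = 53² → acute
(40,221,145): 40+145 ≤ 221, not a triangle
(127,35,129): 35²+127² = 17354 > 16641 = 129² → acute
4 of the 6 are acute.

4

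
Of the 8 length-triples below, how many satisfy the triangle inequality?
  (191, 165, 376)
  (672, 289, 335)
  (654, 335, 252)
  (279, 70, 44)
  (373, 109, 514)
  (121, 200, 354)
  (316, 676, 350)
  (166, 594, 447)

(165,191,376): 165+191 ≤ 376 → not valid
(289,335,672): 289+335 ≤ 672 → not valid
(252,335,654): 252+335 ≤ 654 → not valid
(44,70,279): 44+70 ≤ 279 → not valid
(109,373,514): 109+373 ≤ 514 → not valid
(121,200,354): 121+200 ≤ 354 → not valid
(316,350,676): 316+350 ≤ 676 → not valid
(166,447,594): 166+447 > 594 → valid
1 of the 8 triples forms a triangle.

1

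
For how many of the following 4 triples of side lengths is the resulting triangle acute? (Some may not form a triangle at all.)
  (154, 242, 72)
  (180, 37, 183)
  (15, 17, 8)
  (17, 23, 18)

2

(154,242,72): 72+154 ≤ 242, not a triangle
(180,37,183): 37²+180² = 33769 > 33489 = 183² → acute
(15,17,8): 8²+15² = 289 = 17² → right
(17,23,18): 17²+18² = 613 > 529 = 23² → acute
2 of the 4 are acute.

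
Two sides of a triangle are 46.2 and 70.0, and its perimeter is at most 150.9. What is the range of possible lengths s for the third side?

23.8 < s ≤ 34.7

Triangle inequality alone gives 23.8 < s < 116.2.
The perimeter condition gives s ≤ 150.9 − 46.2 − 70.0 = 34.7.
Intersecting the two: 23.8 < s ≤ 34.7.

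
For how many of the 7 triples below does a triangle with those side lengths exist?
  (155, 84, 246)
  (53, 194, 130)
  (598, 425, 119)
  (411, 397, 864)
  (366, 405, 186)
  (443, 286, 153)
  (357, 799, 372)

1

(84,155,246): 84+155 ≤ 246 → not valid
(53,130,194): 53+130 ≤ 194 → not valid
(119,425,598): 119+425 ≤ 598 → not valid
(397,411,864): 397+411 ≤ 864 → not valid
(186,366,405): 186+366 > 405 → valid
(153,286,443): 153+286 ≤ 443 → not valid
(357,372,799): 357+372 ≤ 799 → not valid
1 of the 7 triples forms a triangle.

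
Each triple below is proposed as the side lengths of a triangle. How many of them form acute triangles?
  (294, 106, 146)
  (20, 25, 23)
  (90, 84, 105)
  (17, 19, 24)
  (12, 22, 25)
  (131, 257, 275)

5

(294,106,146): 106+146 ≤ 294, not a triangle
(20,25,23): 20²+23² = 929 > 625 = 25² → acute
(90,84,105): 84²+90² = 15156 > 11025 = 105² → acute
(17,19,24): 17²+19² = 650 > 576 = 24² → acute
(12,22,25): 12²+22² = 628 > 625 = 25² → acute
(131,257,275): 131²+257² = 83210 > 75625 = 275² → acute
5 of the 6 are acute.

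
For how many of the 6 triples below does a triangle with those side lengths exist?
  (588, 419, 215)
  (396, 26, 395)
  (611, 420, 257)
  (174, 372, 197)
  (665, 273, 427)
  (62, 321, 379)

5

(215,419,588): 215+419 > 588 → valid
(26,395,396): 26+395 > 396 → valid
(257,420,611): 257+420 > 611 → valid
(174,197,372): 174+197 ≤ 372 → not valid
(273,427,665): 273+427 > 665 → valid
(62,321,379): 62+321 > 379 → valid
5 of the 6 triples form a triangle.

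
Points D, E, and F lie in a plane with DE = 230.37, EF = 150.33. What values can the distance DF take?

80.04 ≤ DF ≤ 380.70

By the triangle inequality, |230.37 − 150.33| ≤ DF ≤ 230.37 + 150.33.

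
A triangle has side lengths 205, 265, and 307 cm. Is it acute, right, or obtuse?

acute

Compare the square of the longest side to the sum of squares of the other two: 205² + 265² = 112250 > 94249 = 307².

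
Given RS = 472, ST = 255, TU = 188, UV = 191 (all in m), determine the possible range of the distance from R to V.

0 ≤ RV ≤ 1106 m

The maximum is all hops collinear in one direction: 472 + 255 + 188 + 191 = 1106.
The longest hop is 472; the others sum to 634. Since 472 ≤ 634, the path can fold back on itself completely, so the minimum distance is 0.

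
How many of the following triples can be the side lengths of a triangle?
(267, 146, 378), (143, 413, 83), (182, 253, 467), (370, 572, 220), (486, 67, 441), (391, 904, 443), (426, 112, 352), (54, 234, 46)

4

(146,267,378): 146+267 > 378 → valid
(83,143,413): 83+143 ≤ 413 → not valid
(182,253,467): 182+253 ≤ 467 → not valid
(220,370,572): 220+370 > 572 → valid
(67,441,486): 67+441 > 486 → valid
(391,443,904): 391+443 ≤ 904 → not valid
(112,352,426): 112+352 > 426 → valid
(46,54,234): 46+54 ≤ 234 → not valid
4 of the 8 triples form a triangle.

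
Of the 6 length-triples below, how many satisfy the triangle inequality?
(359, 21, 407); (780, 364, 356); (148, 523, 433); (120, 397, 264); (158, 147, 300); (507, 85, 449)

(21,359,407): 21+359 ≤ 407 → not valid
(356,364,780): 356+364 ≤ 780 → not valid
(148,433,523): 148+433 > 523 → valid
(120,264,397): 120+264 ≤ 397 → not valid
(147,158,300): 147+158 > 300 → valid
(85,449,507): 85+449 > 507 → valid
3 of the 6 triples form a triangle.

3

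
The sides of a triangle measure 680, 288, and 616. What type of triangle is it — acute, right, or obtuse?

Compare the square of the longest side to the sum of squares of the other two: 288² + 616² = 462400 = 680².

right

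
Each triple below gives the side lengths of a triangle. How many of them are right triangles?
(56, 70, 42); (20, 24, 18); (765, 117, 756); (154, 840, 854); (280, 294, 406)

(56,70,42): 42²+56² = 4900 = 70² → right
(20,24,18): 18²+20² = 724 > 576 = 24² → acute
(765,117,756): 117²+756² = 585225 = 765² → right
(154,840,854): 154²+840² = 729316 = 854² → right
(280,294,406): 280²+294² = 164836 = 406² → right
4 of the 5 are right.

4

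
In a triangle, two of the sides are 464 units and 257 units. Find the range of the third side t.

By the triangle inequality, t must be less than 464 + 257 = 721 and greater than |464 − 257| = 207.

207 < t < 721 (units)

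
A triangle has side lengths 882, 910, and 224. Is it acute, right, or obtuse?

Compare the square of the longest side to the sum of squares of the other two: 224² + 882² = 828100 = 910².

right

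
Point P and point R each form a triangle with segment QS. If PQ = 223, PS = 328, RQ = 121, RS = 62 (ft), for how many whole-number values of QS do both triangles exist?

From triangle PQS: 105 < QS < 551.
From triangle RQS: 59 < QS < 183.
Intersection: 105 < QS < 183, so integers 106 through 182: 77 values.

77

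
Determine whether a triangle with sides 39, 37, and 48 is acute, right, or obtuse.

acute

Compare the square of the longest side to the sum of squares of the other two: 37² + 39² = 2890 > 2304 = 48².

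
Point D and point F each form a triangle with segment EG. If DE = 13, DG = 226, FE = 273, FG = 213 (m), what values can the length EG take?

From triangle DEG: |13 − 226| < EG < 13 + 226, i.e. 213 < EG < 239.
From triangle FEG: 60 < EG < 486.
Both must hold, so EG lies in the intersection.

213 < EG < 239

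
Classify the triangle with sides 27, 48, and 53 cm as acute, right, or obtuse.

Compare the square of the longest side to the sum of squares of the other two: 27² + 48² = 3033 > 2809 = 53².

acute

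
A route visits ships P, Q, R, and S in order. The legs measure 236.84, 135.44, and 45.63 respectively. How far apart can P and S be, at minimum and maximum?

The maximum is all hops collinear in one direction: 236.84 + 135.44 + 45.63 = 417.91.
The longest hop is 236.84; the others sum to 181.07. Folding the others back against it leaves at least 236.84 − 181.07 = 55.77.

55.77 ≤ PS ≤ 417.91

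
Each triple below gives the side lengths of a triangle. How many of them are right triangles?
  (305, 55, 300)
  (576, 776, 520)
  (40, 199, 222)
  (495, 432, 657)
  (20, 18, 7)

(305,55,300): 55²+300² = 93025 = 305² → right
(576,776,520): 520²+576² = 602176 = 776² → right
(40,199,222): 40²+199² = 41201 < 49284 = 222² → obtuse
(495,432,657): 432²+495² = 431649 = 657² → right
(20,18,7): 7²+18² = 373 < 400 = 20² → obtuse
3 of the 5 are right.

3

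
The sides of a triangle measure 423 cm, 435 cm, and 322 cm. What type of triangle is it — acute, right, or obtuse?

acute

Compare the square of the longest side to the sum of squares of the other two: 322² + 423² = 282613 > 189225 = 435².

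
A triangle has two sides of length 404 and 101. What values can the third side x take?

By the triangle inequality, x must be less than 404 + 101 = 505 and greater than |404 − 101| = 303.

303 < x < 505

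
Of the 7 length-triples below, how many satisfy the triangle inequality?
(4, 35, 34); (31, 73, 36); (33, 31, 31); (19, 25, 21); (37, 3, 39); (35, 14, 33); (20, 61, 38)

(4,34,35): 4+34 > 35 → valid
(31,36,73): 31+36 ≤ 73 → not valid
(31,31,33): 31+31 > 33 → valid
(19,21,25): 19+21 > 25 → valid
(3,37,39): 3+37 > 39 → valid
(14,33,35): 14+33 > 35 → valid
(20,38,61): 20+38 ≤ 61 → not valid
5 of the 7 triples form a triangle.

5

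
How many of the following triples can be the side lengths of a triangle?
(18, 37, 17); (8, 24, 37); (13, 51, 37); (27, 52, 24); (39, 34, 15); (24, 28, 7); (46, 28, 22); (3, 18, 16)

4

(17,18,37): 17+18 ≤ 37 → not valid
(8,24,37): 8+24 ≤ 37 → not valid
(13,37,51): 13+37 ≤ 51 → not valid
(24,27,52): 24+27 ≤ 52 → not valid
(15,34,39): 15+34 > 39 → valid
(7,24,28): 7+24 > 28 → valid
(22,28,46): 22+28 > 46 → valid
(3,16,18): 3+16 > 18 → valid
4 of the 8 triples form a triangle.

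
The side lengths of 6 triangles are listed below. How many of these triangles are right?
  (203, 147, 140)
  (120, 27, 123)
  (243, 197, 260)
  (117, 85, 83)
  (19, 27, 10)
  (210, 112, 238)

(203,147,140): 140²+147² = 41209 = 203² → right
(120,27,123): 27²+120² = 15129 = 123² → right
(243,197,260): 197²+243² = 97858 > 67600 = 260² → acute
(117,85,83): 83²+85² = 14114 > 13689 = 117² → acute
(19,27,10): 10²+19² = 461 < 729 = 27² → obtuse
(210,112,238): 112²+210² = 56644 = 238² → right
3 of the 6 are right.

3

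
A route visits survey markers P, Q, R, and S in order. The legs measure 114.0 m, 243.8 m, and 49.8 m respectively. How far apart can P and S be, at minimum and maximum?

The maximum is all hops collinear in one direction: 114.0 + 243.8 + 49.8 = 407.6.
The longest hop is 243.8; the others sum to 163.8. Folding the others back against it leaves at least 243.8 − 163.8 = 80.0.

80.0 ≤ PS ≤ 407.6 m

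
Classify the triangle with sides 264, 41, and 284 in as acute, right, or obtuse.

obtuse

Compare the square of the longest side to the sum of squares of the other two: 41² + 264² = 71377 < 80656 = 284².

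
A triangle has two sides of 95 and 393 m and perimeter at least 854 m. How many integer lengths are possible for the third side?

122

Triangle inequality: 298 < x < 488. Perimeter ≥ 854 gives x ≥ 854 − 95 − 393 = 366.
So 366 ≤ x < 488; integers 366 through 487: 122 values.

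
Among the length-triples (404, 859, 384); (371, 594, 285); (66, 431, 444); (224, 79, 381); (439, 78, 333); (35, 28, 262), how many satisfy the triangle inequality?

2

(384,404,859): 384+404 ≤ 859 → not valid
(285,371,594): 285+371 > 594 → valid
(66,431,444): 66+431 > 444 → valid
(79,224,381): 79+224 ≤ 381 → not valid
(78,333,439): 78+333 ≤ 439 → not valid
(28,35,262): 28+35 ≤ 262 → not valid
2 of the 6 triples form a triangle.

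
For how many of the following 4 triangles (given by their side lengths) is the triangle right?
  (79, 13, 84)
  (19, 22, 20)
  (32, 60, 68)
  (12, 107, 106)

(79,13,84): 13²+79² = 6410 < 7056 = 84² → obtuse
(19,22,20): 19²+20² = 761 > 484 = 22² → acute
(32,60,68): 32²+60² = 4624 = 68² → right
(12,107,106): 12²+106² = 11380 < 11449 = 107² → obtuse
1 of the 4 is right.

1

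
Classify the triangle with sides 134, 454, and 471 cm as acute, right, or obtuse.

Compare the square of the longest side to the sum of squares of the other two: 134² + 454² = 224072 > 221841 = 471².

acute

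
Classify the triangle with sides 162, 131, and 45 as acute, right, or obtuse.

Compare the square of the longest side to the sum of squares of the other two: 45² + 131² = 19186 < 26244 = 162².

obtuse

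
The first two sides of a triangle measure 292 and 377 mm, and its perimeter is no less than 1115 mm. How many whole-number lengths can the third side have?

223

Triangle inequality: 85 < x < 669. Perimeter ≥ 1115 gives x ≥ 1115 − 292 − 377 = 446.
So 446 ≤ x < 669; integers 446 through 668: 223 values.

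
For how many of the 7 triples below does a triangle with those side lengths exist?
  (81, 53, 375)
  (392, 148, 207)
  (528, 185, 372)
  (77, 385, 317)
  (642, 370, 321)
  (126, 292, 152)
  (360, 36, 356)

(53,81,375): 53+81 ≤ 375 → not valid
(148,207,392): 148+207 ≤ 392 → not valid
(185,372,528): 185+372 > 528 → valid
(77,317,385): 77+317 > 385 → valid
(321,370,642): 321+370 > 642 → valid
(126,152,292): 126+152 ≤ 292 → not valid
(36,356,360): 36+356 > 360 → valid
4 of the 7 triples form a triangle.

4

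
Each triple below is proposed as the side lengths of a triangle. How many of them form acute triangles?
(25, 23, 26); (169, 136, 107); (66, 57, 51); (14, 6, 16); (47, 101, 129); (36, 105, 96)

(25,23,26): 23²+25² = 1154 > 676 = 26² → acute
(169,136,107): 107²+136² = 29945 > 28561 = 169² → acute
(66,57,51): 51²+57² = 5850 > 4356 = 66² → acute
(14,6,16): 6²+14² = 232 < 256 = 16² → obtuse
(47,101,129): 47²+101² = 12410 < 16641 = 129² → obtuse
(36,105,96): 36²+96² = 10512 < 11025 = 105² → obtuse
3 of the 6 are acute.

3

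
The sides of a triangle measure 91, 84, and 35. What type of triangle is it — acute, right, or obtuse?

right

Compare the square of the longest side to the sum of squares of the other two: 35² + 84² = 8281 = 91².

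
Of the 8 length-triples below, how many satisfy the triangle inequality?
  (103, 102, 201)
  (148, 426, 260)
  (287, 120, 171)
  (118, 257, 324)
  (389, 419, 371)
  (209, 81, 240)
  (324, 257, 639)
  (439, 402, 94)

(102,103,201): 102+103 > 201 → valid
(148,260,426): 148+260 ≤ 426 → not valid
(120,171,287): 120+171 > 287 → valid
(118,257,324): 118+257 > 324 → valid
(371,389,419): 371+389 > 419 → valid
(81,209,240): 81+209 > 240 → valid
(257,324,639): 257+324 ≤ 639 → not valid
(94,402,439): 94+402 > 439 → valid
6 of the 8 triples form a triangle.

6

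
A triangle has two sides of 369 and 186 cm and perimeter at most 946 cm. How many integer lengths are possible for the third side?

Triangle inequality: 183 < x < 555. Perimeter ≤ 946 gives x ≤ 946 − 369 − 186 = 391.
So 183 < x ≤ 391; integers 184 through 391: 208 values.

208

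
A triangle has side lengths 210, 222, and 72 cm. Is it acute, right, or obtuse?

right

Compare the square of the longest side to the sum of squares of the other two: 72² + 210² = 49284 = 222².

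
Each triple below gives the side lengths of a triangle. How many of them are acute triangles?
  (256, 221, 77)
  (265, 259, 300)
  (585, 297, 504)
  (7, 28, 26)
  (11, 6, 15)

(256,221,77): 77²+221² = 54770 < 65536 = 256² → obtuse
(265,259,300): 259²+265² = 137306 > 90000 = 300² → acute
(585,297,504): 297²+504² = 342225 = 585² → right
(7,28,26): 7²+26² = 725 < 784 = 28² → obtuse
(11,6,15): 6²+11² = 157 < 225 = 15² → obtuse
1 of the 5 is acute.

1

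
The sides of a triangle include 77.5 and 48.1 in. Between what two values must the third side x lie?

By the triangle inequality, x must be less than 77.5 + 48.1 = 125.6 and greater than |77.5 − 48.1| = 29.4.

29.4 < x < 125.6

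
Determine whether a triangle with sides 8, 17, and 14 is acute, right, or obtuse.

Compare the square of the longest side to the sum of squares of the other two: 8² + 14² = 260 < 289 = 17².

obtuse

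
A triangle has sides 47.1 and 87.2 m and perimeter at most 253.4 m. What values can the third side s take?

Triangle inequality alone gives 40.1 < s < 134.3.
The perimeter condition gives s ≤ 253.4 − 47.1 − 87.2 = 119.1.
Intersecting the two: 40.1 < s ≤ 119.1.

40.1 < s ≤ 119.1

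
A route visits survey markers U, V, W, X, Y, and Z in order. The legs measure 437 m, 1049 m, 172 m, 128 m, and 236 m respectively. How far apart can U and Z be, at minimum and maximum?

76 ≤ UZ ≤ 2022 m

The maximum is all hops collinear in one direction: 437 + 1049 + 172 + 128 + 236 = 2022.
The longest hop is 1049; the others sum to 973. Folding the others back against it leaves at least 1049 − 973 = 76.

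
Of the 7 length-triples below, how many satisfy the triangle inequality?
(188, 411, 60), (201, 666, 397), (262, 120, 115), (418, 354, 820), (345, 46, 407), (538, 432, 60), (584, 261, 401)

(60,188,411): 60+188 ≤ 411 → not valid
(201,397,666): 201+397 ≤ 666 → not valid
(115,120,262): 115+120 ≤ 262 → not valid
(354,418,820): 354+418 ≤ 820 → not valid
(46,345,407): 46+345 ≤ 407 → not valid
(60,432,538): 60+432 ≤ 538 → not valid
(261,401,584): 261+401 > 584 → valid
1 of the 7 triples forms a triangle.

1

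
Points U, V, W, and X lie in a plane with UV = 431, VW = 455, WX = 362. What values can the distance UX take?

0 ≤ UX ≤ 1248

The maximum is all hops collinear in one direction: 431 + 455 + 362 = 1248.
The longest hop is 455; the others sum to 793. Since 455 ≤ 793, the path can fold back on itself completely, so the minimum distance is 0.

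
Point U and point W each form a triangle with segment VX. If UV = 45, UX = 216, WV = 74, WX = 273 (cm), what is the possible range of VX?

199 < VX < 261

From triangle UVX: |45 − 216| < VX < 45 + 216, i.e. 171 < VX < 261.
From triangle WVX: 199 < VX < 347.
Both must hold, so VX lies in the intersection.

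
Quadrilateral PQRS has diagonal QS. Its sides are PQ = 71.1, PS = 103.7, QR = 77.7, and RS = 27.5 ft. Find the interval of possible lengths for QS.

From triangle PQS: |71.1 − 103.7| < QS < 71.1 + 103.7, i.e. 32.6 < QS < 174.8.
From triangle RQS: 50.2 < QS < 105.2.
Both must hold, so QS lies in the intersection.

50.2 < QS < 105.2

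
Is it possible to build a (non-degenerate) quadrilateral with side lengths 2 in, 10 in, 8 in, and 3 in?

Yes

A quadrilateral exists iff every side is shorter than the sum of the others — equivalently, the longest side is less than the sum of the rest.
Longest side 10 < 13 (sum of the remaining 3), so yes.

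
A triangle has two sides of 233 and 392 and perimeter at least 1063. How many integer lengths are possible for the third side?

Triangle inequality: 159 < x < 625. Perimeter ≥ 1063 gives x ≥ 1063 − 233 − 392 = 438.
So 438 ≤ x < 625; integers 438 through 624: 187 values.

187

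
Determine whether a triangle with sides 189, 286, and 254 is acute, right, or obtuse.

acute

Compare the square of the longest side to the sum of squares of the other two: 189² + 254² = 100237 > 81796 = 286².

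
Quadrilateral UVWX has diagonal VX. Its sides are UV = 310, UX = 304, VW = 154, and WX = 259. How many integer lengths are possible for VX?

307

From triangle UVX: 6 < VX < 614.
From triangle WVX: 105 < VX < 413.
Intersection: 105 < VX < 413, so integers 106 through 412: 307 values.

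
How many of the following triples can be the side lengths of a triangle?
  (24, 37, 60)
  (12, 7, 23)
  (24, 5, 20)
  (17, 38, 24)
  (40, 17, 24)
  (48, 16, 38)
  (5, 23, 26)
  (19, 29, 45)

(24,37,60): 24+37 > 60 → valid
(7,12,23): 7+12 ≤ 23 → not valid
(5,20,24): 5+20 > 24 → valid
(17,24,38): 17+24 > 38 → valid
(17,24,40): 17+24 > 40 → valid
(16,38,48): 16+38 > 48 → valid
(5,23,26): 5+23 > 26 → valid
(19,29,45): 19+29 > 45 → valid
7 of the 8 triples form a triangle.

7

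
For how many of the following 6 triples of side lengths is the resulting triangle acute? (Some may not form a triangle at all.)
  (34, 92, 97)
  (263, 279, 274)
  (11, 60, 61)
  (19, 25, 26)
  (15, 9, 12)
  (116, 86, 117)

4

(34,92,97): 34²+92² = 9620 > 9409 = 97² → acute
(263,279,274): 263²+274² = 144245 > 77841 = 279² → acute
(11,60,61): 11²+60² = 3721 = 61² → right
(19,25,26): 19²+25² = 986 > 676 = 26² → acute
(15,9,12): 9²+12² = 225 = 15² → right
(116,86,117): 86²+116² = 20852 > 13689 = 117² → acute
4 of the 6 are acute.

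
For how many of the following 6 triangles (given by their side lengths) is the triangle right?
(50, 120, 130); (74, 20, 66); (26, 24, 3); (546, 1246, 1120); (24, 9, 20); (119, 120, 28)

(50,120,130): 50²+120² = 16900 = 130² → right
(74,20,66): 20²+66² = 4756 < 5476 = 74² → obtuse
(26,24,3): 3²+24² = 585 < 676 = 26² → obtuse
(546,1246,1120): 546²+1120² = 1552516 = 1246² → right
(24,9,20): 9²+20² = 481 < 576 = 24² → obtuse
(119,120,28): 28²+119² = 14945 > 14400 = 120² → acute
2 of the 6 are right.

2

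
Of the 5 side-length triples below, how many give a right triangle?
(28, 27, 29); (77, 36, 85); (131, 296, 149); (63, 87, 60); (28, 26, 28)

2

(28,27,29): 27²+28² = 1513 > 841 = 29² → acute
(77,36,85): 36²+77² = 7225 = 85² → right
(131,296,149): 131+149 ≤ 296, not a triangle
(63,87,60): 60²+63² = 7569 = 87² → right
(28,26,28): 26²+28² = 1460 > 784 = 28² → acute
2 of the 5 are right.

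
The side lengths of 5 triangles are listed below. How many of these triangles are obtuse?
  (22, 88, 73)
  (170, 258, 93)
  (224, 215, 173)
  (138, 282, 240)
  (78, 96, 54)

4

(22,88,73): 22²+73² = 5813 < 7744 = 88² → obtuse
(170,258,93): 93²+170² = 37549 < 66564 = 258² → obtuse
(224,215,173): 173²+215² = 76154 > 50176 = 224² → acute
(138,282,240): 138²+240² = 76644 < 79524 = 282² → obtuse
(78,96,54): 54²+78² = 9000 < 9216 = 96² → obtuse
4 of the 5 are obtuse.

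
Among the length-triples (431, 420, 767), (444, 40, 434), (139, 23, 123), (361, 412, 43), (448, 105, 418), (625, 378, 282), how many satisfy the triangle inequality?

5

(420,431,767): 420+431 > 767 → valid
(40,434,444): 40+434 > 444 → valid
(23,123,139): 23+123 > 139 → valid
(43,361,412): 43+361 ≤ 412 → not valid
(105,418,448): 105+418 > 448 → valid
(282,378,625): 282+378 > 625 → valid
5 of the 6 triples form a triangle.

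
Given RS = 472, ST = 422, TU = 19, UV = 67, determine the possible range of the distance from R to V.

0 ≤ RV ≤ 980

The maximum is all hops collinear in one direction: 472 + 422 + 19 + 67 = 980.
The longest hop is 472; the others sum to 508. Since 472 ≤ 508, the path can fold back on itself completely, so the minimum distance is 0.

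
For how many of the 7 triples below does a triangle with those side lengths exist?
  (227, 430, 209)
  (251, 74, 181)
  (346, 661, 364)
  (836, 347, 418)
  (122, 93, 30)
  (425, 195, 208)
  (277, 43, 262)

5

(209,227,430): 209+227 > 430 → valid
(74,181,251): 74+181 > 251 → valid
(346,364,661): 346+364 > 661 → valid
(347,418,836): 347+418 ≤ 836 → not valid
(30,93,122): 30+93 > 122 → valid
(195,208,425): 195+208 ≤ 425 → not valid
(43,262,277): 43+262 > 277 → valid
5 of the 7 triples form a triangle.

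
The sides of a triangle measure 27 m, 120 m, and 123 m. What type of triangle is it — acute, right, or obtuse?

Compare the square of the longest side to the sum of squares of the other two: 27² + 120² = 15129 = 123².

right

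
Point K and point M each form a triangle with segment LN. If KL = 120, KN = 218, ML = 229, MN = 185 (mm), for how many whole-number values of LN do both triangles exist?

From triangle KLN: 98 < LN < 338.
From triangle MLN: 44 < LN < 414.
Intersection: 98 < LN < 338, so integers 99 through 337: 239 values.

239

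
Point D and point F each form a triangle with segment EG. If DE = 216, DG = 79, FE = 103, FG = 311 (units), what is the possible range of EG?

208 < EG < 295

From triangle DEG: |216 − 79| < EG < 216 + 79, i.e. 137 < EG < 295.
From triangle FEG: 208 < EG < 414.
Both must hold, so EG lies in the intersection.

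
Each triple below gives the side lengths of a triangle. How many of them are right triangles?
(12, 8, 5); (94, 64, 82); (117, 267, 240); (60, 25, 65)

(12,8,5): 5²+8² = 89 < 144 = 12² → obtuse
(94,64,82): 64²+82² = 10820 > 8836 = 94² → acute
(117,267,240): 117²+240² = 71289 = 267² → right
(60,25,65): 25²+60² = 4225 = 65² → right
2 of the 4 are right.

2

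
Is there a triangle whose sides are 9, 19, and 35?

The longest side is 35, but the other two sum to only 28.
28 < 35, so the triangle inequality fails.

No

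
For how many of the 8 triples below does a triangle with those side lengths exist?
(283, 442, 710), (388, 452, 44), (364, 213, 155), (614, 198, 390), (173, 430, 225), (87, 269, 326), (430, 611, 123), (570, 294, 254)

3

(283,442,710): 283+442 > 710 → valid
(44,388,452): 44+388 ≤ 452 → not valid
(155,213,364): 155+213 > 364 → valid
(198,390,614): 198+390 ≤ 614 → not valid
(173,225,430): 173+225 ≤ 430 → not valid
(87,269,326): 87+269 > 326 → valid
(123,430,611): 123+430 ≤ 611 → not valid
(254,294,570): 254+294 ≤ 570 → not valid
3 of the 8 triples form a triangle.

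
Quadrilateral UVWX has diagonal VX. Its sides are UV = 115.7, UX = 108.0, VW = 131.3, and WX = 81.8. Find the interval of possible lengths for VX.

49.5 < VX < 213.1

From triangle UVX: |115.7 − 108.0| < VX < 115.7 + 108.0, i.e. 7.7 < VX < 223.7.
From triangle WVX: 49.5 < VX < 213.1.
Both must hold, so VX lies in the intersection.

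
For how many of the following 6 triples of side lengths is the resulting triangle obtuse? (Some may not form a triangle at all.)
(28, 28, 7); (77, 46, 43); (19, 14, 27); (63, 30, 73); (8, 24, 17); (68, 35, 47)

(28,28,7): 7²+28² = 833 > 784 = 28² → acute
(77,46,43): 43²+46² = 3965 < 5929 = 77² → obtuse
(19,14,27): 14²+19² = 557 < 729 = 27² → obtuse
(63,30,73): 30²+63² = 4869 < 5329 = 73² → obtuse
(8,24,17): 8²+17² = 353 < 576 = 24² → obtuse
(68,35,47): 35²+47² = 3434 < 4624 = 68² → obtuse
5 of the 6 are obtuse.

5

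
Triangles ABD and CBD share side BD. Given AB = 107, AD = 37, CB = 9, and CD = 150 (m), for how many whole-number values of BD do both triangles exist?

From triangle ABD: 70 < BD < 144.
From triangle CBD: 141 < BD < 159.
Intersection: 141 < BD < 144, so integers 142 through 143: 2 values.

2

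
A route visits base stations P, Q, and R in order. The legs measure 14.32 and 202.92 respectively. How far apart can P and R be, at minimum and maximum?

By the triangle inequality, |14.32 − 202.92| ≤ PR ≤ 14.32 + 202.92.

188.60 ≤ PR ≤ 217.24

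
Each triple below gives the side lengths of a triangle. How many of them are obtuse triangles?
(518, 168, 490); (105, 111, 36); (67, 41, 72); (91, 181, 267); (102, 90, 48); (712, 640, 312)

1

(518,168,490): 168²+490² = 268324 = 518² → right
(105,111,36): 36²+105² = 12321 = 111² → right
(67,41,72): 41²+67² = 6170 > 5184 = 72² → acute
(91,181,267): 91²+181² = 41042 < 71289 = 267² → obtuse
(102,90,48): 48²+90² = 10404 = 102² → right
(712,640,312): 312²+640² = 506944 = 712² → right
1 of the 6 is obtuse.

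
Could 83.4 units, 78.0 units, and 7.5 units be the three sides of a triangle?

The longest side is 83.4, and the other two sum to 85.5.
Since 85.5 > 83.4, the triangle inequality holds.

Yes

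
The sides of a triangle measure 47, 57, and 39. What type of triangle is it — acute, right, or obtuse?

Compare the square of the longest side to the sum of squares of the other two: 39² + 47² = 3730 > 3249 = 57².

acute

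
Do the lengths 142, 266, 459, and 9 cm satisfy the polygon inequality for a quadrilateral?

No

For a quadrilateral, each side must be shorter than the sum of the others.
Here the longest side is 459, but the remaining 3 sides sum to only 417.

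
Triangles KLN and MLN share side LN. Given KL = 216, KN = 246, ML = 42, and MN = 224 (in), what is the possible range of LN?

From triangle KLN: |216 − 246| < LN < 216 + 246, i.e. 30 < LN < 462.
From triangle MLN: 182 < LN < 266.
Both must hold, so LN lies in the intersection.

182 < LN < 266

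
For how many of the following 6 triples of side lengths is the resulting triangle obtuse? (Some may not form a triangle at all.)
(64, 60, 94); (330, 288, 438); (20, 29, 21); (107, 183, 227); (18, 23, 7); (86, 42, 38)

3

(64,60,94): 60²+64² = 7696 < 8836 = 94² → obtuse
(330,288,438): 288²+330² = 191844 = 438² → right
(20,29,21): 20²+21² = 841 = 29² → right
(107,183,227): 107²+183² = 44938 < 51529 = 227² → obtuse
(18,23,7): 7²+18² = 373 < 529 = 23² → obtuse
(86,42,38): 38+42 ≤ 86, not a triangle
3 of the 6 are obtuse.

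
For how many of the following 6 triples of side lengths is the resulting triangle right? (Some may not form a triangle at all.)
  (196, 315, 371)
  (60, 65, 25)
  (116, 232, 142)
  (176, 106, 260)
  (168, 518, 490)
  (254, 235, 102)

(196,315,371): 196²+315² = 137641 = 371² → right
(60,65,25): 25²+60² = 4225 = 65² → right
(116,232,142): 116²+142² = 33620 < 53824 = 232² → obtuse
(176,106,260): 106²+176² = 42212 < 67600 = 260² → obtuse
(168,518,490): 168²+490² = 268324 = 518² → right
(254,235,102): 102²+235² = 65629 > 64516 = 254² → acute
3 of the 6 are right.

3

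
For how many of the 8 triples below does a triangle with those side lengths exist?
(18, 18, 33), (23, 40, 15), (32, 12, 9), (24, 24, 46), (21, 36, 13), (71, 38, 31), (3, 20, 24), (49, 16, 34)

(18,18,33): 18+18 > 33 → valid
(15,23,40): 15+23 ≤ 40 → not valid
(9,12,32): 9+12 ≤ 32 → not valid
(24,24,46): 24+24 > 46 → valid
(13,21,36): 13+21 ≤ 36 → not valid
(31,38,71): 31+38 ≤ 71 → not valid
(3,20,24): 3+20 ≤ 24 → not valid
(16,34,49): 16+34 > 49 → valid
3 of the 8 triples form a triangle.

3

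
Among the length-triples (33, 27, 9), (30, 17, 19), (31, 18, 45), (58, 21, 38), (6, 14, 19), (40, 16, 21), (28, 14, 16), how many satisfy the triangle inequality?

6

(9,27,33): 9+27 > 33 → valid
(17,19,30): 17+19 > 30 → valid
(18,31,45): 18+31 > 45 → valid
(21,38,58): 21+38 > 58 → valid
(6,14,19): 6+14 > 19 → valid
(16,21,40): 16+21 ≤ 40 → not valid
(14,16,28): 14+16 > 28 → valid
6 of the 7 triples form a triangle.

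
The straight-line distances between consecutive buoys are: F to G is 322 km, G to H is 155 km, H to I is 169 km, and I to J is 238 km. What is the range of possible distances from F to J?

The maximum is all hops collinear in one direction: 322 + 155 + 169 + 238 = 884.
The longest hop is 322; the others sum to 562. Since 322 ≤ 562, the path can fold back on itself completely, so the minimum distance is 0.

0 ≤ FJ ≤ 884 km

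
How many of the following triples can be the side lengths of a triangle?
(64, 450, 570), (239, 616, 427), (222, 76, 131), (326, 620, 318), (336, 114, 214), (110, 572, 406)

2

(64,450,570): 64+450 ≤ 570 → not valid
(239,427,616): 239+427 > 616 → valid
(76,131,222): 76+131 ≤ 222 → not valid
(318,326,620): 318+326 > 620 → valid
(114,214,336): 114+214 ≤ 336 → not valid
(110,406,572): 110+406 ≤ 572 → not valid
2 of the 6 triples form a triangle.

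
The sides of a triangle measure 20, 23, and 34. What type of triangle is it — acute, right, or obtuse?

obtuse

Compare the square of the longest side to the sum of squares of the other two: 20² + 23² = 929 < 1156 = 34².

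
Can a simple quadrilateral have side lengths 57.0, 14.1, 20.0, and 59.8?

Yes

A quadrilateral exists iff every side is shorter than the sum of the others — equivalently, the longest side is less than the sum of the rest.
Longest side 59.8 < 91.1 (sum of the remaining 3), so yes.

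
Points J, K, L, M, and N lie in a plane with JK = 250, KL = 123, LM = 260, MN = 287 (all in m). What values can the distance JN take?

The maximum is all hops collinear in one direction: 250 + 123 + 260 + 287 = 920.
The longest hop is 287; the others sum to 633. Since 287 ≤ 633, the path can fold back on itself completely, so the minimum distance is 0.

0 ≤ JN ≤ 920 m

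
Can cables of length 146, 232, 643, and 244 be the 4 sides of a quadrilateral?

No

For a quadrilateral, each side must be shorter than the sum of the others.
Here the longest side is 643, but the remaining 3 sides sum to only 622.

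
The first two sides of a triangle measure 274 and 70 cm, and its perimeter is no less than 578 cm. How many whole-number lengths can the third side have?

110

Triangle inequality: 204 < x < 344. Perimeter ≥ 578 gives x ≥ 578 − 274 − 70 = 234.
So 234 ≤ x < 344; integers 234 through 343: 110 values.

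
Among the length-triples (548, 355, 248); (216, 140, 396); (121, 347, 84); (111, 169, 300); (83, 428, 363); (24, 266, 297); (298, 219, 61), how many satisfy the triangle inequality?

2

(248,355,548): 248+355 > 548 → valid
(140,216,396): 140+216 ≤ 396 → not valid
(84,121,347): 84+121 ≤ 347 → not valid
(111,169,300): 111+169 ≤ 300 → not valid
(83,363,428): 83+363 > 428 → valid
(24,266,297): 24+266 ≤ 297 → not valid
(61,219,298): 61+219 ≤ 298 → not valid
2 of the 7 triples form a triangle.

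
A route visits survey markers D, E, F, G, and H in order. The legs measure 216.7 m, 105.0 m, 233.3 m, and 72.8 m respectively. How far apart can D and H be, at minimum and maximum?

The maximum is all hops collinear in one direction: 216.7 + 105.0 + 233.3 + 72.8 = 627.8.
The longest hop is 233.3; the others sum to 394.5. Since 233.3 ≤ 394.5, the path can fold back on itself completely, so the minimum distance is 0.

0 ≤ DH ≤ 627.8 m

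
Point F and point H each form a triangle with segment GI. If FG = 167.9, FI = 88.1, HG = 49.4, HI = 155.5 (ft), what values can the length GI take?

From triangle FGI: |167.9 − 88.1| < GI < 167.9 + 88.1, i.e. 79.8 < GI < 256.0.
From triangle HGI: 106.1 < GI < 204.9.
Both must hold, so GI lies in the intersection.

106.1 < GI < 204.9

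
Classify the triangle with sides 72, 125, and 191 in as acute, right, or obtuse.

obtuse

Compare the square of the longest side to the sum of squares of the other two: 72² + 125² = 20809 < 36481 = 191².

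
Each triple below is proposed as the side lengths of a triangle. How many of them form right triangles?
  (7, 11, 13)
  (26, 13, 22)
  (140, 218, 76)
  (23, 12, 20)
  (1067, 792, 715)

(7,11,13): 7²+11² = 170 > 169 = 13² → acute
(26,13,22): 13²+22² = 653 < 676 = 26² → obtuse
(140,218,76): 76+140 ≤ 218, not a triangle
(23,12,20): 12²+20² = 544 > 529 = 23² → acute
(1067,792,715): 715²+792² = 1138489 = 1067² → right
1 of the 5 is right.

1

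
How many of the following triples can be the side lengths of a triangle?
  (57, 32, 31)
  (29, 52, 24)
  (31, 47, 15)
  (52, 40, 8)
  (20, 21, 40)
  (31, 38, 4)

3

(31,32,57): 31+32 > 57 → valid
(24,29,52): 24+29 > 52 → valid
(15,31,47): 15+31 ≤ 47 → not valid
(8,40,52): 8+40 ≤ 52 → not valid
(20,21,40): 20+21 > 40 → valid
(4,31,38): 4+31 ≤ 38 → not valid
3 of the 6 triples form a triangle.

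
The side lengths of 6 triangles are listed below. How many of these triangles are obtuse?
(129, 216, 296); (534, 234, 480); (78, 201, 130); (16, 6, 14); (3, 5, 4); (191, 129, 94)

(129,216,296): 129²+216² = 63297 < 87616 = 296² → obtuse
(534,234,480): 234²+480² = 285156 = 534² → right
(78,201,130): 78²+130² = 22984 < 40401 = 201² → obtuse
(16,6,14): 6²+14² = 232 < 256 = 16² → obtuse
(3,5,4): 3²+4² = 25 = 5² → right
(191,129,94): 94²+129² = 25477 < 36481 = 191² → obtuse
4 of the 6 are obtuse.

4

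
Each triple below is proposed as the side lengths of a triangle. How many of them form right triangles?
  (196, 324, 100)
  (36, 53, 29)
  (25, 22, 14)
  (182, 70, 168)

1

(196,324,100): 100+196 ≤ 324, not a triangle
(36,53,29): 29²+36² = 2137 < 2809 = 53² → obtuse
(25,22,14): 14²+22² = 680 > 625 = 25² → acute
(182,70,168): 70²+168² = 33124 = 182² → right
1 of the 4 is right.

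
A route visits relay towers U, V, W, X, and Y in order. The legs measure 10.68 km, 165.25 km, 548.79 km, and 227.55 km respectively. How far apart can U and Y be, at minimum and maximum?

The maximum is all hops collinear in one direction: 10.68 + 165.25 + 548.79 + 227.55 = 952.27.
The longest hop is 548.79; the others sum to 403.48. Folding the others back against it leaves at least 548.79 − 403.48 = 145.31.

145.31 ≤ UY ≤ 952.27 km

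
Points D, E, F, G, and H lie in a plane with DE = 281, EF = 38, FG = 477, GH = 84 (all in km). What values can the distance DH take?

The maximum is all hops collinear in one direction: 281 + 38 + 477 + 84 = 880.
The longest hop is 477; the others sum to 403. Folding the others back against it leaves at least 477 − 403 = 74.

74 ≤ DH ≤ 880 km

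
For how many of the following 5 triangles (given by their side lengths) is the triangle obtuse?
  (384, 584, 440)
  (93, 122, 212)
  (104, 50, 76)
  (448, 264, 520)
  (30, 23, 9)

(384,584,440): 384²+440² = 341056 = 584² → right
(93,122,212): 93²+122² = 23533 < 44944 = 212² → obtuse
(104,50,76): 50²+76² = 8276 < 10816 = 104² → obtuse
(448,264,520): 264²+448² = 270400 = 520² → right
(30,23,9): 9²+23² = 610 < 900 = 30² → obtuse
3 of the 5 are obtuse.

3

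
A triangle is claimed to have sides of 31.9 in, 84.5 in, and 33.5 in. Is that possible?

No

The longest side is 84.5, but the other two sum to only 65.4.
65.4 < 84.5, so the triangle inequality fails.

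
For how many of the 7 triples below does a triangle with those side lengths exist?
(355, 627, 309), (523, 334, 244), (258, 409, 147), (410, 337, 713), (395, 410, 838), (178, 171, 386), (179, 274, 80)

3

(309,355,627): 309+355 > 627 → valid
(244,334,523): 244+334 > 523 → valid
(147,258,409): 147+258 ≤ 409 → not valid
(337,410,713): 337+410 > 713 → valid
(395,410,838): 395+410 ≤ 838 → not valid
(171,178,386): 171+178 ≤ 386 → not valid
(80,179,274): 80+179 ≤ 274 → not valid
3 of the 7 triples form a triangle.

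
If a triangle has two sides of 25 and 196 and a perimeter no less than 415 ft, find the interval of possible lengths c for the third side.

194 ≤ c < 221

Triangle inequality alone gives 171 < c < 221.
The perimeter condition gives c ≥ 415 − 25 − 196 = 194.
Intersecting the two: 194 ≤ c < 221.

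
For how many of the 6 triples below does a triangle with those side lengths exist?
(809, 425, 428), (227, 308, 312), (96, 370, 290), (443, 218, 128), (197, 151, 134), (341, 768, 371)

4

(425,428,809): 425+428 > 809 → valid
(227,308,312): 227+308 > 312 → valid
(96,290,370): 96+290 > 370 → valid
(128,218,443): 128+218 ≤ 443 → not valid
(134,151,197): 134+151 > 197 → valid
(341,371,768): 341+371 ≤ 768 → not valid
4 of the 6 triples form a triangle.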